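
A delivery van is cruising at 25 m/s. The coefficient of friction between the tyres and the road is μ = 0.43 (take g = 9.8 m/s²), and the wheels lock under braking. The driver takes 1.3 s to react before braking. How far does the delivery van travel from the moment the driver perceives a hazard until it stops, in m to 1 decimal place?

Total stopping distance ≈ 106.7 m

a = μg = 0.43 × 9.8 = 4.214 m/s².
Reaction distance = v·t_r = 25.0000 × 1.3 = 32.500 m.
Braking distance = v²/(2a) = 25.0000² / (2 × 4.214) = 625.000 / 8.428 = 74.158 m.
Total = 32.500 + 74.158 = 106.658 m.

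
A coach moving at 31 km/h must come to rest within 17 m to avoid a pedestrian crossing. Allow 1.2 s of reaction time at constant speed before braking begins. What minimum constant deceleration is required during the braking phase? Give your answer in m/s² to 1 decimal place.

31 km/h ÷ 3.6 = 8.6111 m/s.
Distance covered during reaction = 8.6111 × 1.2 = 10.333 m.
Distance available for braking: 17 − 10.333 = 6.667 m.
v² = 2a·d ⇒ a = v²/(2d) = 8.6111² / (2 × 6.667) = 74.151 / 13.334 = 5.5610 m/s².

Required deceleration ≈ 5.6 m/s²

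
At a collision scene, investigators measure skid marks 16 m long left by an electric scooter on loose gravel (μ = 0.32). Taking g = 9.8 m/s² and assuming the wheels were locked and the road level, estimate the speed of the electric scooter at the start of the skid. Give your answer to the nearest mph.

Initial speed ≈ 22 mph

Deceleration a = μg = 0.32 × 9.8 = 3.136 m/s².
v = √(2a·d) = √(2 × 3.136 × 16) = √100.352 = 10.0176 m/s.
= 10.0176 ÷ 0.44704 = 22.409 mph.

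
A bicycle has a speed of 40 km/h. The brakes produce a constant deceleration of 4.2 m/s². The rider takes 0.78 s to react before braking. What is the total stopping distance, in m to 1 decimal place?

40 km/h ÷ 3.6 = 11.1111 m/s.
Reaction distance = v·t_r = 11.1111 × 0.78 = 8.667 m.
Braking distance = v²/(2a) = 11.1111² / (2 × 4.200) = 123.457 / 8.400 = 14.697 m.
Total = 8.667 + 14.697 = 23.364 m.

Total stopping distance ≈ 23.4 m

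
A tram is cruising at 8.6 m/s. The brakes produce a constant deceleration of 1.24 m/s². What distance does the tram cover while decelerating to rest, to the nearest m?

Braking distance ≈ 30 m

Braking distance = v²/(2a) = 8.6000² / (2 × 1.240) = 73.960 / 2.480 = 29.823 m.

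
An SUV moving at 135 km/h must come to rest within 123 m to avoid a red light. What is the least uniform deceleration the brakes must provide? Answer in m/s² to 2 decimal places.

Required deceleration ≈ 5.72 m/s²

135 km/h ÷ 3.6 = 37.5000 m/s.
v² = 2a·d ⇒ a = v²/(2d) = 37.5000² / (2 × 123.000) = 1406.250 / 246.000 = 5.7165 m/s².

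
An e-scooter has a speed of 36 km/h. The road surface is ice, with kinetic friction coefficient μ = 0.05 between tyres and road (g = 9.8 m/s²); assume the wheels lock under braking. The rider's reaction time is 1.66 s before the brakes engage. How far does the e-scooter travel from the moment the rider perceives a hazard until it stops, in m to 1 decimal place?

Total stopping distance ≈ 118.6 m

36 km/h ÷ 3.6 = 10.0000 m/s.
a = μg = 0.05 × 9.8 = 0.490 m/s².
Reaction distance = v·t_r = 10.0000 × 1.66 = 16.600 m.
Braking distance = v²/(2a) = 10.0000² / (2 × 0.490) = 100.000 / 0.980 = 102.041 m.
Total = 16.600 + 102.041 = 118.641 m.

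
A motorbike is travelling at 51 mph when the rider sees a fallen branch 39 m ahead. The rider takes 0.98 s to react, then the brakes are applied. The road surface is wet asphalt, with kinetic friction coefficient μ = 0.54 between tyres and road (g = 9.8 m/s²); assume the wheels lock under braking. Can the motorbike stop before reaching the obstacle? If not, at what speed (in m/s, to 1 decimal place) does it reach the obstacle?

51 mph × 0.44704 = 22.7990 m/s.
a = μg = 0.54 × 9.8 = 5.292 m/s².
Reaction distance = 22.7990 × 0.98 = 22.343 m.
Braking distance needed to stop: v²/(2a) = 519.794 / 10.584 = 49.111 m, so total needed = 22.343 + 49.111 = 71.454 m > 39 m — it cannot stop.
Distance remaining when braking begins: 39 − 22.343 = 16.657 m.
v² = v₀² − 2a·d = 519.794 − 2 × 5.292 × 16.657 = 343.496 m²/s².
v = √343.496 = 18.534 m/s.

No — it strikes the obstacle at 18.5 m/s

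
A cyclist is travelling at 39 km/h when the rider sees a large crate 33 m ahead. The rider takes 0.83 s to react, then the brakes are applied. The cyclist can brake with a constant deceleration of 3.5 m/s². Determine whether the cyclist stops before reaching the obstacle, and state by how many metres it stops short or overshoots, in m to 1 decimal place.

39 km/h ÷ 3.6 = 10.8333 m/s.
Reaction distance = 10.8333 × 0.83 = 8.992 m.
Braking distance = v²/(2a) = 117.360 / 7.000 = 16.766 m.
Total stopping distance = 8.992 + 16.766 = 25.758 m, vs 33 m available — it stops with 33 − 25.758 = 7.242 m to spare.

Yes — it stops 7.2 m short of the obstacle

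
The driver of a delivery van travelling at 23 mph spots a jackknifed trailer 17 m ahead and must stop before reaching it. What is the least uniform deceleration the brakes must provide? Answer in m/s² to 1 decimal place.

Required deceleration ≈ 3.1 m/s²

23 mph × 0.44704 = 10.2819 m/s.
v² = 2a·d ⇒ a = v²/(2d) = 10.2819² / (2 × 17.000) = 105.717 / 34.000 = 3.1093 m/s².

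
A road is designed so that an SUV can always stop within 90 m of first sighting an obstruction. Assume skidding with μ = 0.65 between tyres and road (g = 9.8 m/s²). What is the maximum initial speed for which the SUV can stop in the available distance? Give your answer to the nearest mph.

Maximum speed ≈ 76 mph

a = μg = 0.65 × 9.8 = 6.370 m/s².
v²/(2a) = d ⇒ v = √(2 × 6.370 × 90) = √1146.60 = 33.8615 m/s.
33.8615 m/s ÷ 0.44704 = 75.746 mph.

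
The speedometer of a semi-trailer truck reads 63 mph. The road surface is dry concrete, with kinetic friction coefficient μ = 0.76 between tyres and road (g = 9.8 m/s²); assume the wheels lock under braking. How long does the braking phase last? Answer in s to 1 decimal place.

63 mph × 0.44704 = 28.1635 m/s.
a = μg = 0.76 × 9.8 = 7.448 m/s².
Braking time = v/a = 28.1635 / 7.448 = 3.781 s.

Braking time ≈ 3.8 s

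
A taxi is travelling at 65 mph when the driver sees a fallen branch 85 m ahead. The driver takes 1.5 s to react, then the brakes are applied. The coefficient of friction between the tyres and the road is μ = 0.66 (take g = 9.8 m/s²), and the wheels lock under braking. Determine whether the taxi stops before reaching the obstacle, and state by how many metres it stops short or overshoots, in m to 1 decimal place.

65 mph × 0.44704 = 29.0576 m/s.
a = μg = 0.66 × 9.8 = 6.468 m/s².
Reaction distance = 29.0576 × 1.5 = 43.586 m.
Braking distance = v²/(2a) = 844.344 / 12.936 = 65.271 m.
Total stopping distance = 43.586 + 65.271 = 108.857 m, vs 85 m available — it cannot stop in time and overshoots by 108.857 − 85 = 23.857 m.

No — it overshoots by 23.9 m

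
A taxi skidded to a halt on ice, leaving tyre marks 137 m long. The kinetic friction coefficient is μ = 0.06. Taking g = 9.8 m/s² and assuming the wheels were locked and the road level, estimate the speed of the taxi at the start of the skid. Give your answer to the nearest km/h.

Initial speed ≈ 46 km/h

Deceleration a = μg = 0.06 × 9.8 = 0.588 m/s².
v = √(2a·d) = √(2 × 0.588 × 137) = √161.112 = 12.6930 m/s.
= 12.6930 × 3.6 = 45.695 km/h.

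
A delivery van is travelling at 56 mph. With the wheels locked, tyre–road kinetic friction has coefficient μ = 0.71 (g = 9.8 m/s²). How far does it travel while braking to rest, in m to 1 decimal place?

56 mph × 0.44704 = 25.0342 m/s.
a = μg = 0.71 × 9.8 = 6.958 m/s².
Braking distance = v²/(2a) = 25.0342² / (2 × 6.958) = 626.711 / 13.916 = 45.035 m.

Braking distance ≈ 45.0 m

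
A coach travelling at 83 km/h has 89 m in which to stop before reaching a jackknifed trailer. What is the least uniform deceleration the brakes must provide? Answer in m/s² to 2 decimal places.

83 km/h ÷ 3.6 = 23.0556 m/s.
v² = 2a·d ⇒ a = v²/(2d) = 23.0556² / (2 × 89.000) = 531.561 / 178.000 = 2.9863 m/s².

Required deceleration ≈ 2.99 m/s²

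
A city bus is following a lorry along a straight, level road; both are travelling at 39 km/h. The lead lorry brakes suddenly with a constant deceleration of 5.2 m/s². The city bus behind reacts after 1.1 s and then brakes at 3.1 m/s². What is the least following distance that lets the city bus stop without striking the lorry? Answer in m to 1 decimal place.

Minimum gap ≈ 19.6 m

39 km/h ÷ 3.6 = 10.8333 m/s.
Leader travels v²/(2a_L) = 117.360 / 10.400 = 11.285 m before stopping.
Follower covers v·t_r = 10.8333 × 1.1 = 11.917 m while reacting, then v²/(2a_F) = 117.360 / 6.200 = 18.929 m while braking, for a total of 11.917 + 18.929 = 30.846 m.
Since a_F ≤ a_L and the follower starts braking later, the follower is never slower than the leader, so the closest approach is when both have stopped.
Minimum gap = 30.846 − 11.285 = 19.561 m.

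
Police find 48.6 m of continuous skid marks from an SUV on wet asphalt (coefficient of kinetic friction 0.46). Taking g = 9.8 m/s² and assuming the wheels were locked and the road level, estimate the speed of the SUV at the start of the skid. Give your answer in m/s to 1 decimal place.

Initial speed ≈ 20.9 m/s

Deceleration a = μg = 0.46 × 9.8 = 4.508 m/s².
v = √(2a·d) = √(2 × 4.508 × 48.6) = √438.178 = 20.9327 m/s.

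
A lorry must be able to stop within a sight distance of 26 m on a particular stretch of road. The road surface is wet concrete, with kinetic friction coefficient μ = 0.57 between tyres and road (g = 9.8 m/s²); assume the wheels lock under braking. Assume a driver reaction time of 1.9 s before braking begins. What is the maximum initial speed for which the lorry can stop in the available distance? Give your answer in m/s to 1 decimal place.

Maximum speed ≈ 9.5 m/s

a = μg = 0.57 × 9.8 = 5.586 m/s².
Stopping distance: v·t_r + v²/(2a) = 26 with t_r = 1.9 s and a = 5.586 m/s².
So v² + 21.227 v − 290.47 = 0.
Positive root: v = −a·t_r + √((a·t_r)² + 2a·d) = −10.613 + √(112.636 + 290.47) = 9.4645 m/s.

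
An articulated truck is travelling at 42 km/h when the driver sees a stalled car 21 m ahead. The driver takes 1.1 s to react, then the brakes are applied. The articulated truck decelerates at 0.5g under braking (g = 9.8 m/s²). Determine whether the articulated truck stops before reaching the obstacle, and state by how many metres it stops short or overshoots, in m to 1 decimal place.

No — it overshoots by 5.7 m

42 km/h ÷ 3.6 = 11.6667 m/s.
a = 0.5 × 9.8 = 4.900 m/s².
Reaction distance = 11.6667 × 1.1 = 12.833 m.
Braking distance = v²/(2a) = 136.112 / 9.800 = 13.889 m.
Total stopping distance = 12.833 + 13.889 = 26.722 m, vs 21 m available — it cannot stop in time and overshoots by 26.722 − 21 = 5.722 m.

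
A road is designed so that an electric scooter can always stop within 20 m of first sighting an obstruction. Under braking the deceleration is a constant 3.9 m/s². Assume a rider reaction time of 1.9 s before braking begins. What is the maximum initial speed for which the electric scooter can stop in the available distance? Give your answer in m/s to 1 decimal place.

Stopping distance: v·t_r + v²/(2a) = 20 with t_r = 1.9 s and a = 3.900 m/s².
So v² + 14.820 v − 156.00 = 0.
Positive root: v = −a·t_r + √((a·t_r)² + 2a·d) = −7.410 + √(54.908 + 156.00) = 7.1127 m/s.

Maximum speed ≈ 7.1 m/s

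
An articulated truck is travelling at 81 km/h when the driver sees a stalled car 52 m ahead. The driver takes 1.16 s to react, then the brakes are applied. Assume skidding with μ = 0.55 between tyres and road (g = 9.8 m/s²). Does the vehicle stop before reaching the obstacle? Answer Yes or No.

81 km/h ÷ 3.6 = 22.5000 m/s.
a = μg = 0.55 × 9.8 = 5.390 m/s².
Reaction distance = 22.5000 × 1.16 = 26.100 m.
Braking distance = v²/(2a) = 506.250 / 10.780 = 46.962 m.
Total stopping distance = 26.100 + 46.962 = 73.062 m, vs 52 m available — it cannot stop in time and overshoots by 73.062 − 52 = 21.062 m.

No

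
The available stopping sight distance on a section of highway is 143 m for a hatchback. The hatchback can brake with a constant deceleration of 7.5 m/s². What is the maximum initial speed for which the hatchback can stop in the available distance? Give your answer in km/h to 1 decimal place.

Maximum speed ≈ 166.7 km/h

v²/(2a) = d ⇒ v = √(2 × 7.500 × 143) = √2145.00 = 46.3141 m/s.
46.3141 m/s × 3.6 = 166.731 km/h.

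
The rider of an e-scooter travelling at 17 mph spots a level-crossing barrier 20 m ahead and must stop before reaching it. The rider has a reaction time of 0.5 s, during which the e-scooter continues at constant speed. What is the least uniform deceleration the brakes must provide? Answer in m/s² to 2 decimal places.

Required deceleration ≈ 1.78 m/s²

17 mph × 0.44704 = 7.5997 m/s.
Distance covered during reaction = 7.5997 × 0.5 = 3.800 m.
Distance available for braking: 20 − 3.800 = 16.200 m.
v² = 2a·d ⇒ a = v²/(2d) = 7.5997² / (2 × 16.200) = 57.755 / 32.400 = 1.7826 m/s².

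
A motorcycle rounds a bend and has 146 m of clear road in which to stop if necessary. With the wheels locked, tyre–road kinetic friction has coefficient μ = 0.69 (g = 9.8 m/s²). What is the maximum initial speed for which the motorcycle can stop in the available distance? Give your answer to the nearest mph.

Maximum speed ≈ 99 mph

a = μg = 0.69 × 9.8 = 6.762 m/s².
v²/(2a) = d ⇒ v = √(2 × 6.762 × 146) = √1974.50 = 44.4353 m/s.
44.4353 m/s ÷ 0.44704 = 99.399 mph.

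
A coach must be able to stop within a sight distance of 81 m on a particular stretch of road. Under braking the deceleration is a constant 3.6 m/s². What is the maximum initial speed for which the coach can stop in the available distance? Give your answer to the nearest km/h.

v²/(2a) = d ⇒ v = √(2 × 3.600 × 81) = √583.20 = 24.1495 m/s.
24.1495 m/s × 3.6 = 86.938 km/h.

Maximum speed ≈ 87 km/h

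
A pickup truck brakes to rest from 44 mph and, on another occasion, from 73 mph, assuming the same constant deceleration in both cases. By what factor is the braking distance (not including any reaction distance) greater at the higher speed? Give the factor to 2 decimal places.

Factor ≈ 2.75

Braking distance d = v²/(2a), so with a fixed, d ∝ v².
Factor = (73/44)² = 1.6591² = 2.7526.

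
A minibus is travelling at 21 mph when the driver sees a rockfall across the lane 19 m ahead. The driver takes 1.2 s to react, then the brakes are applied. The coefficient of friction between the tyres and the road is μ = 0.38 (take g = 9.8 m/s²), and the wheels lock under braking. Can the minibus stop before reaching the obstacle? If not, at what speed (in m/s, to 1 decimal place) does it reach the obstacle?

21 mph × 0.44704 = 9.3878 m/s.
a = μg = 0.38 × 9.8 = 3.724 m/s².
Reaction distance = 9.3878 × 1.2 = 11.265 m.
Braking distance needed to stop: v²/(2a) = 88.131 / 7.448 = 11.833 m, so total needed = 11.265 + 11.833 = 23.098 m > 19 m — it cannot stop.
Distance remaining when braking begins: 19 − 11.265 = 7.735 m.
v² = v₀² − 2a·d = 88.131 − 2 × 3.724 × 7.735 = 30.521 m²/s².
v = √30.521 = 5.525 m/s.

No — it strikes the obstacle at 5.5 m/s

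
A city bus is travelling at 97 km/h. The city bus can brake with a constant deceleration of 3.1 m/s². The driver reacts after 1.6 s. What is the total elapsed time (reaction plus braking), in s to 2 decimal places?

Total time ≈ 10.29 s

97 km/h ÷ 3.6 = 26.9444 m/s.
Braking time = v/a = 26.9444 / 3.100 = 8.692 s.
Total = 1.6 + 8.692 = 10.292 s.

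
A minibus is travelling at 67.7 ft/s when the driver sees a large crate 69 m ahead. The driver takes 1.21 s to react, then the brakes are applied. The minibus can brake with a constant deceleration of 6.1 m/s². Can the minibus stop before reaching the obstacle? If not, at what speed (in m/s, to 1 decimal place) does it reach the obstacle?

67.7 ft/s × 0.3048 = 20.6350 m/s.
Reaction distance = 20.6350 × 1.21 = 24.968 m.
Braking distance = v²/(2a) = 425.803 / 12.200 = 34.902 m.
Total stopping distance = 24.968 + 34.902 = 59.870 m, vs 69 m available — it stops with 69 − 59.870 = 9.130 m to spare.

Yes — it stops about 9.1 m short of the obstacle, so it never reaches it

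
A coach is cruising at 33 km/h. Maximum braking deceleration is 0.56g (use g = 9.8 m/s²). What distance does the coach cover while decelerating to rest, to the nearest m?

Braking distance ≈ 8 m

33 km/h ÷ 3.6 = 9.1667 m/s.
a = 0.56 × 9.8 = 5.488 m/s².
Braking distance = v²/(2a) = 9.1667² / (2 × 5.488) = 84.028 / 10.976 = 7.656 m.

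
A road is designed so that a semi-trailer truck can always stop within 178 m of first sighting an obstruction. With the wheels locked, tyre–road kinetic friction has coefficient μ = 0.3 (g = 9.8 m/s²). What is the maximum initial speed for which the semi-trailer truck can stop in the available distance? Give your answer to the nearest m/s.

Maximum speed ≈ 32 m/s

a = μg = 0.3 × 9.8 = 2.940 m/s².
v²/(2a) = d ⇒ v = √(2 × 2.940 × 178) = √1046.64 = 32.3518 m/s.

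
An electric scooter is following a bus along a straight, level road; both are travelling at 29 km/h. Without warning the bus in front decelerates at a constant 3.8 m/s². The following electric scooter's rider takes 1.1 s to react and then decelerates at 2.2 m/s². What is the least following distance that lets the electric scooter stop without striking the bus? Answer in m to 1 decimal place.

Minimum gap ≈ 15.1 m

29 km/h ÷ 3.6 = 8.0556 m/s.
Leader travels v²/(2a_L) = 64.893 / 7.600 = 8.539 m before stopping.
Follower covers v·t_r = 8.0556 × 1.1 = 8.861 m while reacting, then v²/(2a_F) = 64.893 / 4.400 = 14.748 m while braking, for a total of 8.861 + 14.748 = 23.609 m.
Since a_F ≤ a_L and the follower starts braking later, the follower is never slower than the leader, so the closest approach is when both have stopped.
Minimum gap = 23.609 − 8.539 = 15.070 m.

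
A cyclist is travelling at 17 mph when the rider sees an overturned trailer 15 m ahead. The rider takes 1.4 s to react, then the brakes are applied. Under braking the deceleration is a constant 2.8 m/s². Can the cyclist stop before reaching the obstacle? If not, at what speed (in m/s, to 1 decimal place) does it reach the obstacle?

No — it strikes the obstacle at 5.8 m/s

17 mph × 0.44704 = 7.5997 m/s.
Reaction distance = 7.5997 × 1.4 = 10.640 m.
Braking distance needed to stop: v²/(2a) = 57.755 / 5.600 = 10.313 m, so total needed = 10.640 + 10.313 = 20.953 m > 15 m — it cannot stop.
Distance remaining when braking begins: 15 − 10.640 = 4.360 m.
v² = v₀² − 2a·d = 57.755 − 2 × 2.800 × 4.360 = 33.339 m²/s².
v = √33.339 = 5.774 m/s.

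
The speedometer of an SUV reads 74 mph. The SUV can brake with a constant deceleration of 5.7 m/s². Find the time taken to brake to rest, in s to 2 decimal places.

Braking time ≈ 5.80 s

74 mph × 0.44704 = 33.0810 m/s.
Braking time = v/a = 33.0810 / 5.700 = 5.804 s.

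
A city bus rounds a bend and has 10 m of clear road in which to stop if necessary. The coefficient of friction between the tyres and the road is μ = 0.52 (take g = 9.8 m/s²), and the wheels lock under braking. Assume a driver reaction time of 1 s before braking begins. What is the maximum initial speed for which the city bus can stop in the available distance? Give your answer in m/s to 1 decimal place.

Maximum speed ≈ 6.2 m/s

a = μg = 0.52 × 9.8 = 5.096 m/s².
Stopping distance: v·t_r + v²/(2a) = 10 with t_r = 1 s and a = 5.096 m/s².
So v² + 10.192 v − 101.92 = 0.
Positive root: v = −a·t_r + √((a·t_r)² + 2a·d) = −5.096 + √(25.969 + 101.92) = 6.2128 m/s.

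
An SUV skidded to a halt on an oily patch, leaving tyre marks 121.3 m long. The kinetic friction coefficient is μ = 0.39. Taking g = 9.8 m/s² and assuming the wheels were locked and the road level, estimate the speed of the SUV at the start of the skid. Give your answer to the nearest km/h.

Initial speed ≈ 110 km/h

Deceleration a = μg = 0.39 × 9.8 = 3.822 m/s².
v = √(2a·d) = √(2 × 3.822 × 121.3) = √927.217 = 30.4502 m/s.
= 30.4502 × 3.6 = 109.621 km/h.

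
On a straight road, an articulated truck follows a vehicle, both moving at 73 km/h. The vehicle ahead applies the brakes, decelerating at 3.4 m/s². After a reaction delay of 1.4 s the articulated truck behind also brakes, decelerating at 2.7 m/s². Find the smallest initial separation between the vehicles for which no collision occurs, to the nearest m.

Minimum gap ≈ 44 m

73 km/h ÷ 3.6 = 20.2778 m/s.
Leader travels v²/(2a_L) = 411.189 / 6.800 = 60.469 m before stopping.
Follower covers v·t_r = 20.2778 × 1.4 = 28.389 m while reacting, then v²/(2a_F) = 411.189 / 5.400 = 76.146 m while braking, for a total of 28.389 + 76.146 = 104.535 m.
Since a_F ≤ a_L and the follower starts braking later, the follower is never slower than the leader, so the closest approach is when both have stopped.
Minimum gap = 104.535 − 60.469 = 44.066 m.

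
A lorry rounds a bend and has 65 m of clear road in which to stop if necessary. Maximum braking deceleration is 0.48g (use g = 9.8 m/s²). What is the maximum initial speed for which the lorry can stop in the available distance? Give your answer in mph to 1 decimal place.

a = 0.48 × 9.8 = 4.704 m/s².
v²/(2a) = d ⇒ v = √(2 × 4.704 × 65) = √611.52 = 24.7289 m/s.
24.7289 m/s ÷ 0.44704 = 55.317 mph.

Maximum speed ≈ 55.3 mph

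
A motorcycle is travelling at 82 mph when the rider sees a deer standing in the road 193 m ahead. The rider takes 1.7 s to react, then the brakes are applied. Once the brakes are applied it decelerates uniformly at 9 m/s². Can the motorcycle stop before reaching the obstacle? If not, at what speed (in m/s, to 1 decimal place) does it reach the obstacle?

82 mph × 0.44704 = 36.6573 m/s.
Reaction distance = 36.6573 × 1.7 = 62.317 m.
Braking distance = v²/(2a) = 1343.758 / 18.000 = 74.653 m.
Total stopping distance = 62.317 + 74.653 = 136.970 m, vs 193 m available — it stops with 193 − 136.970 = 56.030 m to spare.

Yes — it stops about 56.0 m short of the obstacle, so it never reaches it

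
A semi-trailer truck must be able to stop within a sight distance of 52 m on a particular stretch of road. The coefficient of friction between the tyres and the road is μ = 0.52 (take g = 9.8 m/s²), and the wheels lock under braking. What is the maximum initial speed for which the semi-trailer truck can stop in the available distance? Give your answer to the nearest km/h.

a = μg = 0.52 × 9.8 = 5.096 m/s².
v²/(2a) = d ⇒ v = √(2 × 5.096 × 52) = √529.98 = 23.0213 m/s.
23.0213 m/s × 3.6 = 82.877 km/h.

Maximum speed ≈ 83 km/h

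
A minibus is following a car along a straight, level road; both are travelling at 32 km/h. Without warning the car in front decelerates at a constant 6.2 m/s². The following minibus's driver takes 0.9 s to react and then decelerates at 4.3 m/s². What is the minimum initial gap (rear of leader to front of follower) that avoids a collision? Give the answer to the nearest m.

Minimum gap ≈ 11 m

32 km/h ÷ 3.6 = 8.8889 m/s.
Leader travels v²/(2a_L) = 79.013 / 12.400 = 6.372 m before stopping.
Follower covers v·t_r = 8.8889 × 0.9 = 8.000 m while reacting, then v²/(2a_F) = 79.013 / 8.600 = 9.188 m while braking, for a total of 8.000 + 9.188 = 17.188 m.
Since a_F ≤ a_L and the follower starts braking later, the follower is never slower than the leader, so the closest approach is when both have stopped.
Minimum gap = 17.188 − 6.372 = 10.816 m.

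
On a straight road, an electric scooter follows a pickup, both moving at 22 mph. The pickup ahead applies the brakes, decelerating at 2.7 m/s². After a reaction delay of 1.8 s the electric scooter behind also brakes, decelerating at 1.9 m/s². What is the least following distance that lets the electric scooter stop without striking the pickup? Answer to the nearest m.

22 mph × 0.44704 = 9.8349 m/s.
Leader travels v²/(2a_L) = 96.725 / 5.400 = 17.912 m before stopping.
Follower covers v·t_r = 9.8349 × 1.8 = 17.703 m while reacting, then v²/(2a_F) = 96.725 / 3.800 = 25.454 m while braking, for a total of 17.703 + 25.454 = 43.157 m.
Since a_F ≤ a_L and the follower starts braking later, the follower is never slower than the leader, so the closest approach is when both have stopped.
Minimum gap = 43.157 − 17.912 = 25.245 m.

Minimum gap ≈ 25 m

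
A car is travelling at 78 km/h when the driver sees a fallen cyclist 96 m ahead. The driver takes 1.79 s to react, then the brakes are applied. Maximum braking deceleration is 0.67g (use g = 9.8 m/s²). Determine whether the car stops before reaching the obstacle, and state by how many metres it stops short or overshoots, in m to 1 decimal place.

78 km/h ÷ 3.6 = 21.6667 m/s.
a = 0.67 × 9.8 = 6.566 m/s².
Reaction distance = 21.6667 × 1.79 = 38.783 m.
Braking distance = v²/(2a) = 469.446 / 13.132 = 35.748 m.
Total stopping distance = 38.783 + 35.748 = 74.531 m, vs 96 m available — it stops with 96 − 74.531 = 21.469 m to spare.

Yes — it stops 21.5 m short of the obstacle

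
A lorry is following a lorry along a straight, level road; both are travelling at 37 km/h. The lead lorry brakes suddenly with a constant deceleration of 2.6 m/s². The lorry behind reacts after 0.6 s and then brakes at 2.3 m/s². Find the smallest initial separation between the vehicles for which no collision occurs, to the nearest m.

37 km/h ÷ 3.6 = 10.2778 m/s.
Leader travels v²/(2a_L) = 105.633 / 5.200 = 20.314 m before stopping.
Follower covers v·t_r = 10.2778 × 0.6 = 6.167 m while reacting, then v²/(2a_F) = 105.633 / 4.600 = 22.964 m while braking, for a total of 6.167 + 22.964 = 29.131 m.
Since a_F ≤ a_L and the follower starts braking later, the follower is never slower than the leader, so the closest approach is when both have stopped.
Minimum gap = 29.131 − 20.314 = 8.817 m.

Minimum gap ≈ 9 m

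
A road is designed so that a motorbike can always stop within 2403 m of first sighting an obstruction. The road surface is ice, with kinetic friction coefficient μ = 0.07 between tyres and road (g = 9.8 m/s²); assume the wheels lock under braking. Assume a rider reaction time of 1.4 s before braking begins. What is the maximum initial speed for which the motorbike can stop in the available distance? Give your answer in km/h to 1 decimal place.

Maximum speed ≈ 203.3 km/h

a = μg = 0.07 × 9.8 = 0.686 m/s².
Stopping distance: v·t_r + v²/(2a) = 2403 with t_r = 1.4 s and a = 0.686 m/s².
So v² + 1.921 v − 3296.92 = 0.
Positive root: v = −a·t_r + √((a·t_r)² + 2a·d) = −0.960 + √(0.922 + 3296.92) = 56.4668 m/s.
56.4668 m/s × 3.6 = 203.280 km/h.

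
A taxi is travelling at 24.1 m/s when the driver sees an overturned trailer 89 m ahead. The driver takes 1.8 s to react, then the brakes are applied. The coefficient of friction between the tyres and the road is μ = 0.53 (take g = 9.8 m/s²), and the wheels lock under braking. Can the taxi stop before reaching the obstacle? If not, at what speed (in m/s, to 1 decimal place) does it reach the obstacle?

a = μg = 0.53 × 9.8 = 5.194 m/s².
Reaction distance = 24.1000 × 1.8 = 43.380 m.
Braking distance needed to stop: v²/(2a) = 580.810 / 10.388 = 55.912 m, so total needed = 43.380 + 55.912 = 99.292 m > 89 m — it cannot stop.
Distance remaining when braking begins: 89 − 43.380 = 45.620 m.
v² = v₀² − 2a·d = 580.810 − 2 × 5.194 × 45.620 = 106.909 m²/s².
v = √106.909 = 10.340 m/s.

No — it strikes the obstacle at 10.3 m/s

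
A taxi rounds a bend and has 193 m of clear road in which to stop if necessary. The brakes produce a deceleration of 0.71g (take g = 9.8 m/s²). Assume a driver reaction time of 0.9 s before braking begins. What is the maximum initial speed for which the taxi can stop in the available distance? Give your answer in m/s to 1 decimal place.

a = 0.71 × 9.8 = 6.958 m/s².
Stopping distance: v·t_r + v²/(2a) = 193 with t_r = 0.9 s and a = 6.958 m/s².
So v² + 12.524 v − 2685.79 = 0.
Positive root: v = −a·t_r + √((a·t_r)² + 2a·d) = −6.262 + √(39.213 + 2685.79) = 45.9396 m/s.

Maximum speed ≈ 45.9 m/s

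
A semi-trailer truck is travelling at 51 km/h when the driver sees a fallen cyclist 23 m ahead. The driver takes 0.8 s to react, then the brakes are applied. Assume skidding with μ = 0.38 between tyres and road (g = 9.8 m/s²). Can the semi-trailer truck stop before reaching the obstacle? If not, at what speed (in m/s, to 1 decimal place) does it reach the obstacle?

No — it strikes the obstacle at 10.7 m/s

51 km/h ÷ 3.6 = 14.1667 m/s.
a = μg = 0.38 × 9.8 = 3.724 m/s².
Reaction distance = 14.1667 × 0.8 = 11.333 m.
Braking distance needed to stop: v²/(2a) = 200.695 / 7.448 = 26.946 m, so total needed = 11.333 + 26.946 = 38.279 m > 23 m — it cannot stop.
Distance remaining when braking begins: 23 − 11.333 = 11.667 m.
v² = v₀² − 2a·d = 200.695 − 2 × 3.724 × 11.667 = 113.799 m²/s².
v = √113.799 = 10.668 m/s.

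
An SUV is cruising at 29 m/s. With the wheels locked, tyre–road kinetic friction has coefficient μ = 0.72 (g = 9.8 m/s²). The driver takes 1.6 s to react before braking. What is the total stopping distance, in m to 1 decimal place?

Total stopping distance ≈ 106.0 m

a = μg = 0.72 × 9.8 = 7.056 m/s².
Reaction distance = v·t_r = 29.0000 × 1.6 = 46.400 m.
Braking distance = v²/(2a) = 29.0000² / (2 × 7.056) = 841.000 / 14.112 = 59.595 m.
Total = 46.400 + 59.595 = 105.995 m.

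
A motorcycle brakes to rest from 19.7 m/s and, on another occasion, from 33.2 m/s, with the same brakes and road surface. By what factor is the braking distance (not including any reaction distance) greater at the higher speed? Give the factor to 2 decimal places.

Braking distance d = v²/(2a), so with a fixed, d ∝ v².
Factor = (33.2/19.7)² = 1.6853² = 2.8402.

Factor ≈ 2.84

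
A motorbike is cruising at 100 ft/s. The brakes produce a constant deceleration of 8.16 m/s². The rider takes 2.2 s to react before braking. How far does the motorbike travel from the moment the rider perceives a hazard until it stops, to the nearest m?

Total stopping distance ≈ 124 m

100 ft/s × 0.3048 = 30.4800 m/s.
Reaction distance = v·t_r = 30.4800 × 2.2 = 67.056 m.
Braking distance = v²/(2a) = 30.4800² / (2 × 8.160) = 929.030 / 16.320 = 56.926 m.
Total = 67.056 + 56.926 = 123.982 m.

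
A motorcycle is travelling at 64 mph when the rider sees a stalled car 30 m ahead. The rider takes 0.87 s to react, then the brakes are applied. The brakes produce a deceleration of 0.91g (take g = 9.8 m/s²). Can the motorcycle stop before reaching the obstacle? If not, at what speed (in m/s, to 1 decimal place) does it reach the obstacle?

No — it strikes the obstacle at 27.0 m/s

64 mph × 0.44704 = 28.6106 m/s.
a = 0.91 × 9.8 = 8.918 m/s².
Reaction distance = 28.6106 × 0.87 = 24.891 m.
Braking distance needed to stop: v²/(2a) = 818.566 / 17.836 = 45.894 m, so total needed = 24.891 + 45.894 = 70.785 m > 30 m — it cannot stop.
Distance remaining when braking begins: 30 − 24.891 = 5.109 m.
v² = v₀² − 2a·d = 818.566 − 2 × 8.918 × 5.109 = 727.442 m²/s².
v = √727.442 = 26.971 m/s.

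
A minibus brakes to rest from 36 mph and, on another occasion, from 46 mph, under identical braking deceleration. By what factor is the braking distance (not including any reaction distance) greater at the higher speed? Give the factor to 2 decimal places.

Braking distance d = v²/(2a), so with a fixed, d ∝ v².
Factor = (46/36)² = 1.2778² = 1.6328.

Factor ≈ 1.63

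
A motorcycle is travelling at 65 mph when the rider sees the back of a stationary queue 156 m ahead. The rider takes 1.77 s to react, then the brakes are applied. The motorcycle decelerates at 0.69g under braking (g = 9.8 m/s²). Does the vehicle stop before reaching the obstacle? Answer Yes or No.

65 mph × 0.44704 = 29.0576 m/s.
a = 0.69 × 9.8 = 6.762 m/s².
Reaction distance = 29.0576 × 1.77 = 51.432 m.
Braking distance = v²/(2a) = 844.344 / 13.524 = 62.433 m.
Total stopping distance = 51.432 + 62.433 = 113.865 m, vs 156 m available — it stops with 156 − 113.865 = 42.135 m to spare.

Yes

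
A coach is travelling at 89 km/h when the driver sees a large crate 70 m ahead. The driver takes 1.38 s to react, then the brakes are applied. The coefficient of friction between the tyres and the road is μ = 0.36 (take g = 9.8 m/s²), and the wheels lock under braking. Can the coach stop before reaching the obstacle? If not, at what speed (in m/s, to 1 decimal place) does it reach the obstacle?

No — it strikes the obstacle at 18.9 m/s

89 km/h ÷ 3.6 = 24.7222 m/s.
a = μg = 0.36 × 9.8 = 3.528 m/s².
Reaction distance = 24.7222 × 1.38 = 34.117 m.
Braking distance needed to stop: v²/(2a) = 611.187 / 7.056 = 86.619 m, so total needed = 34.117 + 86.619 = 120.736 m > 70 m — it cannot stop.
Distance remaining when braking begins: 70 − 34.117 = 35.883 m.
v² = v₀² − 2a·d = 611.187 − 2 × 3.528 × 35.883 = 357.997 m²/s².
v = √357.997 = 18.921 m/s.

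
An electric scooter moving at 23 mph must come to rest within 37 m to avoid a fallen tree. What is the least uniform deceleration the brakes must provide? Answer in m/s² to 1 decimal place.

Required deceleration ≈ 1.4 m/s²

23 mph × 0.44704 = 10.2819 m/s.
v² = 2a·d ⇒ a = v²/(2d) = 10.2819² / (2 × 37.000) = 105.717 / 74.000 = 1.4286 m/s².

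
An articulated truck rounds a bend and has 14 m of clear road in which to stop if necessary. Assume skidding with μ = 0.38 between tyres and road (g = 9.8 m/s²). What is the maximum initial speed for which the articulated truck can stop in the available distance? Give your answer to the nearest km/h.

Maximum speed ≈ 37 km/h

a = μg = 0.38 × 9.8 = 3.724 m/s².
v²/(2a) = d ⇒ v = √(2 × 3.724 × 14) = √104.27 = 10.2113 m/s.
10.2113 m/s × 3.6 = 36.761 km/h.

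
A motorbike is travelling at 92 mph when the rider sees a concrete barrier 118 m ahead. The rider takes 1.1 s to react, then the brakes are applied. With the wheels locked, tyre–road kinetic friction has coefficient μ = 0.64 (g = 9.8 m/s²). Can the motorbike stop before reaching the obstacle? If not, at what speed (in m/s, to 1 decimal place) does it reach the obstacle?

92 mph × 0.44704 = 41.1277 m/s.
a = μg = 0.64 × 9.8 = 6.272 m/s².
Reaction distance = 41.1277 × 1.1 = 45.240 m.
Braking distance needed to stop: v²/(2a) = 1691.488 / 12.544 = 134.844 m, so total needed = 45.240 + 134.844 = 180.084 m > 118 m — it cannot stop.
Distance remaining when braking begins: 118 − 45.240 = 72.760 m.
v² = v₀² − 2a·d = 1691.488 − 2 × 6.272 × 72.760 = 778.787 m²/s².
v = √778.787 = 27.907 m/s.

No — it strikes the obstacle at 27.9 m/s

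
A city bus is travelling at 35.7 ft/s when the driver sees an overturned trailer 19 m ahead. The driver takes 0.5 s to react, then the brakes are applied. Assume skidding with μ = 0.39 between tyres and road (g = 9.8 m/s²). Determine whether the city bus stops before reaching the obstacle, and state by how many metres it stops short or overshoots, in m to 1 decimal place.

No — it overshoots by 1.9 m

35.7 ft/s × 0.3048 = 10.8814 m/s.
a = μg = 0.39 × 9.8 = 3.822 m/s².
Reaction distance = 10.8814 × 0.5 = 5.441 m.
Braking distance = v²/(2a) = 118.405 / 7.644 = 15.490 m.
Total stopping distance = 5.441 + 15.490 = 20.931 m, vs 19 m available — it cannot stop in time and overshoots by 20.931 − 19 = 1.931 m.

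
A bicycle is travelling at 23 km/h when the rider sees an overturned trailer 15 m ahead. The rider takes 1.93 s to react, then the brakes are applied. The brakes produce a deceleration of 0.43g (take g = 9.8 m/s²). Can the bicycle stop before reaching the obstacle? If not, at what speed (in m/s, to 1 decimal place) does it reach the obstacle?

23 km/h ÷ 3.6 = 6.3889 m/s.
a = 0.43 × 9.8 = 4.214 m/s².
Reaction distance = 6.3889 × 1.93 = 12.331 m.
Braking distance needed to stop: v²/(2a) = 40.818 / 8.428 = 4.843 m, so total needed = 12.331 + 4.843 = 17.174 m > 15 m — it cannot stop.
Distance remaining when braking begins: 15 − 12.331 = 2.669 m.
v² = v₀² − 2a·d = 40.818 − 2 × 4.214 × 2.669 = 18.324 m²/s².
v = √18.324 = 4.281 m/s.

No — it strikes the obstacle at 4.3 m/s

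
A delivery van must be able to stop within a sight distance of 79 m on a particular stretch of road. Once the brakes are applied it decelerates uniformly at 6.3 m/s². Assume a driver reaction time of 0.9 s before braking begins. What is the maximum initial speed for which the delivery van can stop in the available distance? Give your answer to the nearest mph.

Stopping distance: v·t_r + v²/(2a) = 79 with t_r = 0.9 s and a = 6.300 m/s².
So v² + 11.340 v − 995.40 = 0.
Positive root: v = −a·t_r + √((a·t_r)² + 2a·d) = −5.670 + √(32.149 + 995.40) = 26.3854 m/s.
26.3854 m/s ÷ 0.44704 = 59.022 mph.

Maximum speed ≈ 59 mph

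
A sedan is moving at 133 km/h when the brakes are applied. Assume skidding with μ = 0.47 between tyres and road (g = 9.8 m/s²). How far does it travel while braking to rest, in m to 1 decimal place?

Braking distance ≈ 148.2 m

133 km/h ÷ 3.6 = 36.9444 m/s.
a = μg = 0.47 × 9.8 = 4.606 m/s².
Braking distance = v²/(2a) = 36.9444² / (2 × 4.606) = 1364.889 / 9.212 = 148.164 m.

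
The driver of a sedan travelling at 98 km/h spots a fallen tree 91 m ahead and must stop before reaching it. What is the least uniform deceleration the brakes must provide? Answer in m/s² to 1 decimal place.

Required deceleration ≈ 4.1 m/s²

98 km/h ÷ 3.6 = 27.2222 m/s.
v² = 2a·d ⇒ a = v²/(2d) = 27.2222² / (2 × 91.000) = 741.048 / 182.000 = 4.0717 m/s².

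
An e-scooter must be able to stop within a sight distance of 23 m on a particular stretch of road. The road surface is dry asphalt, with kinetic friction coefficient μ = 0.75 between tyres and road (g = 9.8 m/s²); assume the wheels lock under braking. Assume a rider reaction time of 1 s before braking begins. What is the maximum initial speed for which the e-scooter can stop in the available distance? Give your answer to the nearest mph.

Maximum speed ≈ 28 mph

a = μg = 0.75 × 9.8 = 7.350 m/s².
Stopping distance: v·t_r + v²/(2a) = 23 with t_r = 1 s and a = 7.350 m/s².
So v² + 14.700 v − 338.10 = 0.
Positive root: v = −a·t_r + √((a·t_r)² + 2a·d) = −7.350 + √(54.022 + 338.10) = 12.4521 m/s.
12.4521 m/s ÷ 0.44704 = 27.855 mph.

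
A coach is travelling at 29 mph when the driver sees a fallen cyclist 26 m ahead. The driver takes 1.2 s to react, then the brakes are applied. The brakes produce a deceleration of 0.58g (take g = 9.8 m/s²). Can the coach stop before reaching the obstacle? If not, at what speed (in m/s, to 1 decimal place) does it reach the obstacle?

No — it strikes the obstacle at 7.0 m/s

29 mph × 0.44704 = 12.9642 m/s.
a = 0.58 × 9.8 = 5.684 m/s².
Reaction distance = 12.9642 × 1.2 = 15.557 m.
Braking distance needed to stop: v²/(2a) = 168.070 / 11.368 = 14.784 m, so total needed = 15.557 + 14.784 = 30.341 m > 26 m — it cannot stop.
Distance remaining when braking begins: 26 − 15.557 = 10.443 m.
v² = v₀² − 2a·d = 168.070 − 2 × 5.684 × 10.443 = 49.354 m²/s².
v = √49.354 = 7.025 m/s.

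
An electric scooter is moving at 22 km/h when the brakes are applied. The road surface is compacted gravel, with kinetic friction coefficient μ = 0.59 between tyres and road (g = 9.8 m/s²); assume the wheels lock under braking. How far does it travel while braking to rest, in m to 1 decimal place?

Braking distance ≈ 3.2 m

22 km/h ÷ 3.6 = 6.1111 m/s.
a = μg = 0.59 × 9.8 = 5.782 m/s².
Braking distance = v²/(2a) = 6.1111² / (2 × 5.782) = 37.346 / 11.564 = 3.230 m.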